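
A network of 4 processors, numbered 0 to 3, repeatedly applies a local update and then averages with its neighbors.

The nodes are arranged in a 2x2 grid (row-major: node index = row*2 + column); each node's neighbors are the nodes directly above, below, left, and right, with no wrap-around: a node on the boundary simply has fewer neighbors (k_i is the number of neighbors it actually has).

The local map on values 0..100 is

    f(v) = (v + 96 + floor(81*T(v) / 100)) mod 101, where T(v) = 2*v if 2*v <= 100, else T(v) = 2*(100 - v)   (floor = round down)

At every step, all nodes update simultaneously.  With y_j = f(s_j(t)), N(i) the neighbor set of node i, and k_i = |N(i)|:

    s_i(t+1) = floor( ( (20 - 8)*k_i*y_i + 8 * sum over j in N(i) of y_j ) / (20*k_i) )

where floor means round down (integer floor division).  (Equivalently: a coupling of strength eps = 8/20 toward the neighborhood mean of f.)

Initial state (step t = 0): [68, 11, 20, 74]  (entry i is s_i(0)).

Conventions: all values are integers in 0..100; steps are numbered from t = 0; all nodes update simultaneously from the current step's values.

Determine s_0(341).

Simulating step by step:
t=0: [68, 11, 20, 74]
t=1: [21, 18, 32, 20]
t=2: [54, 44, 66, 52]
t=3: [18, 14, 18, 18]
t=4: [39, 35, 42, 39]
t=5: [76, 90, 41, 76]
t=6: [5, 3, 3, 5]
t=7: [5, 4, 4, 5]
t=8: [6, 6, 6, 6]
t=9: [10, 10, 10, 10]
t=10: [21, 21, 21, 21]
t=11: [50, 50, 50, 50]
t=12: [25, 25, 25, 25]
t=13: [60, 60, 60, 60]
t=14: [18, 18, 18, 18]
t=15: [42, 42, 42, 42]
t=16: [4, 4, 4, 4]
t=17: [5, 5, 5, 5]
t=18: [8, 8, 8, 8]
t=19: [15, 15, 15, 15]
t=20: [34, 34, 34, 34]
t=21: [84, 84, 84, 84]
t=22: [3, 3, 3, 3]
t=23: [2, 2, 2, 2]
t=24: [0, 0, 0, 0]
t=25: [96, 96, 96, 96]
t=26: [97, 97, 97, 97]
t=27: [96, 96, 96, 96]

Answer: s_0(341) = 96
Key observation: The state at step 25, [96, 96, 96, 96], reappears at step 27: the system is in a cycle of period 2 from step 25 on.  Therefore the state at step 341 equals the state at step 25 + ((341 - 25) mod 2) = 25, which is [96, 96, 96, 96].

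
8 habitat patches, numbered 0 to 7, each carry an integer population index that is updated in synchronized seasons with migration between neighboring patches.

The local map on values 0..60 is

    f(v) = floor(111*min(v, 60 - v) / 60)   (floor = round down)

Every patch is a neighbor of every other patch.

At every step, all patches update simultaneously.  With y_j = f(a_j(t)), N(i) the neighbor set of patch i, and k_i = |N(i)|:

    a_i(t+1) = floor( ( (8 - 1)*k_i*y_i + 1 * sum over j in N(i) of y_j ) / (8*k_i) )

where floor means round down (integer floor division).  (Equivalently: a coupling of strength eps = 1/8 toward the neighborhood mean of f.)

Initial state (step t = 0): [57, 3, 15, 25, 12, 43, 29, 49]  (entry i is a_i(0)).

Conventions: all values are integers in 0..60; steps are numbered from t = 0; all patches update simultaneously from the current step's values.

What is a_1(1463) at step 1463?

Simulating step by step:
t=0: [57, 3, 15, 25, 12, 43, 29, 49]
t=1: [8, 8, 26, 43, 22, 30, 49, 20]
t=2: [16, 16, 45, 31, 38, 51, 21, 36]
t=3: [29, 29, 28, 50, 39, 18, 37, 42]
t=4: [51, 51, 49, 21, 38, 34, 41, 34]
t=5: [18, 18, 21, 37, 38, 45, 34, 45]
t=6: [33, 33, 37, 41, 39, 28, 46, 28]
t=7: [48, 48, 42, 36, 38, 49, 27, 49]
t=8: [23, 23, 32, 42, 38, 21, 46, 21]
t=9: [41, 41, 49, 33, 39, 38, 26, 38]
t=10: [35, 35, 22, 47, 38, 39, 46, 39]
t=11: [44, 44, 39, 25, 39, 37, 26, 37]
t=12: [30, 30, 38, 45, 38, 41, 46, 41]
t=13: [52, 52, 39, 28, 39, 35, 27, 35]
t=14: [17, 17, 37, 49, 37, 44, 47, 44]
t=15: [31, 31, 40, 21, 40, 29, 25, 29]
t=16: [52, 52, 38, 39, 38, 52, 46, 52]
t=17: [15, 15, 37, 36, 37, 15, 24, 15]
t=18: [28, 28, 41, 42, 41, 28, 42, 28]
t=19: [49, 49, 36, 34, 36, 49, 34, 49]
t=20: [21, 21, 42, 45, 42, 21, 45, 21]
t=21: [37, 37, 33, 28, 33, 37, 28, 37]
t=22: [42, 42, 48, 50, 48, 42, 50, 42]
t=23: [32, 32, 22, 19, 22, 32, 19, 32]
t=24: [50, 50, 40, 36, 40, 50, 36, 50]
t=25: [19, 19, 35, 41, 35, 19, 41, 19]
t=26: [35, 35, 44, 35, 44, 35, 35, 35]
t=27: [45, 45, 30, 45, 30, 45, 45, 45]
t=28: [28, 28, 52, 28, 52, 28, 28, 28]
t=29: [49, 49, 17, 49, 17, 49, 49, 49]
t=30: [20, 20, 29, 20, 29, 20, 20, 20]
t=31: [37, 37, 51, 37, 51, 37, 37, 37]
t=32: [41, 41, 18, 41, 18, 41, 41, 41]
t=33: [34, 34, 33, 34, 33, 34, 34, 34]
t=34: [48, 48, 48, 48, 48, 48, 48, 48]
t=35: [22, 22, 22, 22, 22, 22, 22, 22]
t=36: [40, 40, 40, 40, 40, 40, 40, 40]
t=37: [37, 37, 37, 37, 37, 37, 37, 37]
t=38: [42, 42, 42, 42, 42, 42, 42, 42]
t=39: [33, 33, 33, 33, 33, 33, 33, 33]
t=40: [49, 49, 49, 49, 49, 49, 49, 49]
t=41: [20, 20, 20, 20, 20, 20, 20, 20]
t=42: [37, 37, 37, 37, 37, 37, 37, 37]

Answer: a_1(1463) = 42
Key observation: The state at step 37, [37, 37, 37, 37, 37, 37, 37, 37], reappears at step 42: the system is in a cycle of period 5 from step 37 on.  Therefore the state at step 1463 equals the state at step 37 + ((1463 - 37) mod 5) = 38, which is [42, 42, 42, 42, 42, 42, 42, 42].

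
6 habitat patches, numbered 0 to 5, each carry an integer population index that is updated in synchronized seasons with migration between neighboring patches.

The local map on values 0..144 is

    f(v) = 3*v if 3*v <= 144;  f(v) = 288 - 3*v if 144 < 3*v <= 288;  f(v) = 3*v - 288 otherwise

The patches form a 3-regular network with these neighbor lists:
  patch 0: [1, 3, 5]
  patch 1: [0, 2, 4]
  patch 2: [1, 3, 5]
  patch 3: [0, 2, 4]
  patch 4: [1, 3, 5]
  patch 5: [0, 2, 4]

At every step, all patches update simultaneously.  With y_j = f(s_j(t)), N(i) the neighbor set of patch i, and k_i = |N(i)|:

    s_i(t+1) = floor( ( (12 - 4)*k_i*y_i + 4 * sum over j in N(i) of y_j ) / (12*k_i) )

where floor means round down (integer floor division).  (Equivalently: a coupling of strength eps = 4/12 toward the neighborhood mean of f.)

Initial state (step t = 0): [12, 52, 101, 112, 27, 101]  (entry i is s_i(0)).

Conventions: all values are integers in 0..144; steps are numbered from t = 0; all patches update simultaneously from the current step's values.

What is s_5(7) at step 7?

Simulating step by step:
t=0: [12, 52, 101, 112, 27, 101]
t=1: [45, 102, 31, 46, 75, 24]
t=2: [115, 44, 87, 124, 67, 80]
t=3: [67, 107, 47, 75, 87, 51]
t=4: [83, 50, 119, 70, 43, 118]
t=5: [57, 118, 77, 78, 117, 70]
t=6: [100, 70, 60, 62, 64, 78]
t=7: [34, 76, 98, 92, 90, 60]

Answer: s_5(7) = 60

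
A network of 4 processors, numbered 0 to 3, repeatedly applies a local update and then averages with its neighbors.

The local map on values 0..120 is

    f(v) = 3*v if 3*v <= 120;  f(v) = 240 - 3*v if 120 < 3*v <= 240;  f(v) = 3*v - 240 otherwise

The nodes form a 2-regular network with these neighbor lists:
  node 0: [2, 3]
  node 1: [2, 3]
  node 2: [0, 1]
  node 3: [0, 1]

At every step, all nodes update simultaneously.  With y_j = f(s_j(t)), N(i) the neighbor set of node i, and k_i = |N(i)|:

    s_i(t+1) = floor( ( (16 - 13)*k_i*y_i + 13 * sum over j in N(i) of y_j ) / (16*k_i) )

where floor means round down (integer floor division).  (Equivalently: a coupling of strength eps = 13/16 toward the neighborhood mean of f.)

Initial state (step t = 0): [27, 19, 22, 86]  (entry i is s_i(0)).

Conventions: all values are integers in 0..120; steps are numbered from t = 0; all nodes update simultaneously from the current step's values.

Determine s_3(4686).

Simulating step by step:
t=0: [27, 19, 22, 86]
t=1: [49, 44, 68, 59]
t=2: [57, 60, 88, 93]
t=3: [38, 36, 56, 59]
t=4: [76, 75, 103, 102]
t=5: [57, 57, 23, 23]
t=6: [69, 69, 69, 69]
t=7: [33, 33, 33, 33]
t=8: [99, 99, 99, 99]
t=9: [57, 57, 57, 57]
t=10: [69, 69, 69, 69]

Answer: s_3(4686) = 69
Key observation: The state at step 6, [69, 69, 69, 69], reappears at step 10: the system is in a cycle of period 4 from step 6 on.  Therefore the state at step 4686 equals the state at step 6 + ((4686 - 6) mod 4) = 6, which is [69, 69, 69, 69].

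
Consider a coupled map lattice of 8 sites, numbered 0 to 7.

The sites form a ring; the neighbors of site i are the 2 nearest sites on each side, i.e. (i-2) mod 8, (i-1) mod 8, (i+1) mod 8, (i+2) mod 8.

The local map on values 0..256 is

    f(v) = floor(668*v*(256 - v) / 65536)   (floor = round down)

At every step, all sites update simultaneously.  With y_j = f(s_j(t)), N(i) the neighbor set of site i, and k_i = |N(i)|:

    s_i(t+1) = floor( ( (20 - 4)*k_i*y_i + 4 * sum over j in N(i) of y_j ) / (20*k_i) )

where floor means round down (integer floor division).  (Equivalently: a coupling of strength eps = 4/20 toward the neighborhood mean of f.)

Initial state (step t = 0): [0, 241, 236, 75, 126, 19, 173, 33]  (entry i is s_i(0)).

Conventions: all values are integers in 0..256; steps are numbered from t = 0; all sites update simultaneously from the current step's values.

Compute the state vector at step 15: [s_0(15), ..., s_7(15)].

Simulating step by step:
t=0: [0, 241, 236, 75, 126, 19, 173, 33]
t=1: [15, 41, 55, 125, 151, 62, 131, 71]
t=2: [53, 93, 112, 157, 157, 128, 155, 127]
t=3: [119, 153, 160, 158, 158, 165, 157, 162]
t=4: [164, 159, 156, 156, 156, 153, 157, 155]
t=5: [154, 157, 158, 158, 159, 159, 157, 158]
t=6: [159, 157, 157, 157, 157, 157, 157, 157]
t=7: [157, 157, 157, 158, 158, 158, 157, 157]
t=8: [158, 157, 157, 157, 157, 157, 157, 157]
t=9: [157, 157, 157, 158, 158, 158, 157, 157]
t=10: [158, 157, 157, 157, 157, 157, 157, 157]
t=11: [157, 157, 157, 158, 158, 158, 157, 157]
t=12: [158, 157, 157, 157, 157, 157, 157, 157]
t=13: [157, 157, 157, 158, 158, 158, 157, 157]
t=14: [158, 157, 157, 157, 157, 157, 157, 157]
t=15: [157, 157, 157, 158, 158, 158, 157, 157]

Answer: [157, 157, 157, 158, 158, 158, 157, 157]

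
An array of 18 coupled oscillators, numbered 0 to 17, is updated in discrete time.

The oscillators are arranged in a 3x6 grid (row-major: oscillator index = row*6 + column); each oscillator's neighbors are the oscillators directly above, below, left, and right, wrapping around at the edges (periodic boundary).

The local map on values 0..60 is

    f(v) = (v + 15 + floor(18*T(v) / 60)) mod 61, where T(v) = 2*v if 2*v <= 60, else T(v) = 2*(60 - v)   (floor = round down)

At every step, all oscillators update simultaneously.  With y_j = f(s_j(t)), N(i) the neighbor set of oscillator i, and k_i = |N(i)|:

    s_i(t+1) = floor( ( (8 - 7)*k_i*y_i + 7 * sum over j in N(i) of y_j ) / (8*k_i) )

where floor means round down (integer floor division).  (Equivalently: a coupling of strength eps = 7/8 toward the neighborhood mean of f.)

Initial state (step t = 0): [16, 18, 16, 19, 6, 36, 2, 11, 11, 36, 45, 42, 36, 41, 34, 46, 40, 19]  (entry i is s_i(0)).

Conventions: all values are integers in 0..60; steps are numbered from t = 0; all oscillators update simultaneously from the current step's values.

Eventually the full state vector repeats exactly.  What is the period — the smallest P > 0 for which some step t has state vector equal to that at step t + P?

Answer: 14
Key observation: The state at step 16, [11, 2, 2, 2, 11, 27, 11, 2, 2, 2, 11, 27, 11, 2, 2, 2, 11, 27], reappears at step 30 — and no state repeats earlier — so the cycle the system enters has period 14.

Derivation:
t=0: [16, 18, 16, 19, 6, 36, 2, 11, 11, 36, 45, 42, 36, 41, 34, 46, 40, 19]
t=1: [20, 31, 31, 22, 16, 25, 20, 25, 21, 20, 9, 17, 24, 18, 19, 13, 19, 10]
t=2: [40, 32, 31, 33, 44, 41, 48, 37, 38, 41, 41, 40, 43, 39, 33, 45, 35, 46]
t=3: [6, 3, 3, 5, 5, 6, 6, 5, 3, 5, 5, 7, 7, 4, 4, 4, 6, 6]
t=4: [23, 21, 20, 21, 23, 24, 24, 21, 21, 21, 23, 24, 23, 22, 20, 22, 22, 24]
t=5: [51, 48, 47, 48, 50, 52, 51, 49, 47, 49, 50, 52, 51, 48, 48, 48, 51, 51]
t=6: [9, 9, 8, 9, 9, 10, 9, 9, 8, 9, 9, 10, 9, 9, 8, 9, 9, 10]
t=7: [29, 28, 27, 28, 29, 30, 29, 28, 27, 28, 29, 30, 29, 28, 27, 28, 29, 30]
t=8: [13, 45, 58, 45, 13, 1, 13, 45, 58, 45, 13, 1, 13, 45, 58, 45, 13, 1]
t=9: [24, 15, 10, 15, 24, 24, 24, 15, 10, 15, 24, 24, 24, 15, 10, 15, 24, 24]
t=10: [49, 40, 34, 40, 49, 53, 49, 40, 34, 40, 49, 53, 49, 40, 34, 40, 49, 53]
t=11: [8, 6, 4, 6, 8, 10, 8, 6, 4, 6, 8, 10, 8, 6, 4, 6, 8, 10]
t=12: [27, 24, 22, 24, 27, 29, 27, 24, 22, 24, 27, 29, 27, 24, 22, 24, 27, 29]
t=13: [44, 53, 51, 53, 44, 25, 44, 53, 51, 53, 44, 25, 44, 53, 51, 53, 44, 25]
t=14: [18, 9, 10, 9, 18, 34, 18, 9, 10, 9, 18, 34, 18, 9, 10, 9, 18, 34]
t=15: [31, 32, 30, 32, 31, 20, 31, 32, 30, 32, 31, 20, 31, 32, 30, 32, 31, 20]
t=16: [11, 2, 2, 2, 11, 27, 11, 2, 2, 2, 11, 27, 11, 2, 2, 2, 11, 27]
t=17: [34, 21, 18, 21, 34, 46, 34, 21, 18, 21, 34, 46, 34, 21, 18, 21, 34, 46]
t=18: [13, 37, 45, 37, 13, 5, 13, 37, 45, 37, 13, 5, 13, 37, 45, 37, 13, 5]
t=19: [25, 11, 6, 11, 25, 28, 25, 11, 6, 11, 25, 28, 25, 11, 6, 11, 25, 28]
t=20: [50, 35, 27, 35, 50, 57, 50, 35, 27, 35, 50, 57, 50, 35, 27, 35, 50, 57]
t=21: [9, 17, 34, 17, 9, 11, 9, 17, 34, 17, 9, 11, 9, 17, 34, 17, 9, 11]
t=22: [32, 30, 20, 30, 32, 30, 32, 30, 20, 30, 32, 30, 32, 30, 20, 30, 32, 30]
t=23: [2, 11, 27, 11, 2, 2, 2, 11, 27, 11, 2, 2, 2, 11, 27, 11, 2, 2]
t=24: [21, 34, 46, 34, 21, 18, 21, 34, 46, 34, 21, 18, 21, 34, 46, 34, 21, 18]
t=25: [37, 13, 5, 13, 37, 45, 37, 13, 5, 13, 37, 45, 37, 13, 5, 13, 37, 45]
t=26: [11, 25, 28, 25, 11, 6, 11, 25, 28, 25, 11, 6, 11, 25, 28, 25, 11, 6]
t=27: [35, 50, 57, 50, 35, 27, 35, 50, 57, 50, 35, 27, 35, 50, 57, 50, 35, 27]
t=28: [17, 9, 11, 9, 17, 34, 17, 9, 11, 9, 17, 34, 17, 9, 11, 9, 17, 34]
t=29: [30, 32, 30, 32, 30, 20, 30, 32, 30, 32, 30, 20, 30, 32, 30, 32, 30, 20]
t=30: [11, 2, 2, 2, 11, 27, 11, 2, 2, 2, 11, 27, 11, 2, 2, 2, 11, 27]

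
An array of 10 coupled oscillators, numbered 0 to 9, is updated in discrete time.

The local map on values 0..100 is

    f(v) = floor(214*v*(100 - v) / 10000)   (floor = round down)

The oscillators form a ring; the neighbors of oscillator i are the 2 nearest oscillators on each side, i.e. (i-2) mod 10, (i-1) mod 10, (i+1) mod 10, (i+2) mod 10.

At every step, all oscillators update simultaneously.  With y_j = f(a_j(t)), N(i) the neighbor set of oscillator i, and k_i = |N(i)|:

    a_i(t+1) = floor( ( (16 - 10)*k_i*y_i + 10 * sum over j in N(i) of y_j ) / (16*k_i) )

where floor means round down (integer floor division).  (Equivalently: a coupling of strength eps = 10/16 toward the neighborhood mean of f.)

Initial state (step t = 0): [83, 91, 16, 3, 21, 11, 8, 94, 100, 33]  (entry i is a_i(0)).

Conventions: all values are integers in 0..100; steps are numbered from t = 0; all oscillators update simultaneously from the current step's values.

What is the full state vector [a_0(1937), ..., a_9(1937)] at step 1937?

Simulating step by step:
t=0: [83, 91, 16, 3, 21, 11, 8, 94, 100, 33]
t=1: [25, 23, 24, 17, 23, 18, 16, 17, 16, 26]
t=2: [37, 37, 37, 33, 33, 31, 30, 31, 32, 36]
t=3: [48, 48, 48, 47, 46, 45, 45, 45, 46, 47]
t=4: [53, 53, 53, 52, 52, 52, 52, 52, 52, 52]
t=5: [53, 53, 53, 53, 53, 53, 53, 53, 53, 53]
t=6: [53, 53, 53, 53, 53, 53, 53, 53, 53, 53]

Answer: [53, 53, 53, 53, 53, 53, 53, 53, 53, 53]
Key observation: The state at step 5, [53, 53, 53, 53, 53, 53, 53, 53, 53, 53], reappears at step 6: the system is in a cycle of period 1 from step 5 on.  Therefore the state at step 1937 equals the state at step 5 + ((1937 - 5) mod 1) = 5, which is [53, 53, 53, 53, 53, 53, 53, 53, 53, 53].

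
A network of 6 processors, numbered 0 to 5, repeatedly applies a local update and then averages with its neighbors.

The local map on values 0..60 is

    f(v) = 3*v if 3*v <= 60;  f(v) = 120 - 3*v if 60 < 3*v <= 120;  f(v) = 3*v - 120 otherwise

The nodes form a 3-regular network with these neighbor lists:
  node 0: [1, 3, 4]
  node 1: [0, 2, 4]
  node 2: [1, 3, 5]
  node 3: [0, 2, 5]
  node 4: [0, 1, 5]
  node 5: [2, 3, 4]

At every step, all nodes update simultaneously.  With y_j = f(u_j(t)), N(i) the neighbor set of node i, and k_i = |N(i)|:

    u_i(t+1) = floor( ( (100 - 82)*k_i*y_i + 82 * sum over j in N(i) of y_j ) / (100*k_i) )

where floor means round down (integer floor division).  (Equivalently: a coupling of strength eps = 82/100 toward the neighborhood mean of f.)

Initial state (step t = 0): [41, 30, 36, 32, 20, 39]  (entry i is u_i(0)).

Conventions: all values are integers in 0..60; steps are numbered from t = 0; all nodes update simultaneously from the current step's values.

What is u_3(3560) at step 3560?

Simulating step by step:
t=0: [41, 30, 36, 32, 20, 39]
t=1: [31, 25, 17, 9, 20, 26]
t=2: [40, 45, 40, 37, 41, 45]
t=3: [7, 3, 10, 5, 8, 5]
t=4: [16, 22, 16, 20, 16, 21]
t=5: [52, 49, 55, 52, 52, 52]
t=6: [33, 36, 35, 38, 33, 38]
t=7: [14, 17, 9, 12, 14, 12]
t=8: [42, 39, 38, 35, 42, 35]
t=9: [7, 5, 10, 10, 7, 10]
t=10: [21, 22, 25, 27, 21, 27]
t=11: [51, 53, 44, 45, 51, 45]
t=12: [29, 28, 21, 19, 29, 19]
t=13: [40, 40, 51, 50, 40, 50]
t=14: [8, 9, 22, 22, 8, 22]
t=15: [33, 32, 46, 45, 33, 45]
t=16: [20, 20, 18, 17, 20, 17]
t=17: [57, 58, 54, 54, 57, 54]
t=18: [49, 49, 45, 44, 49, 44]
t=19: [22, 23, 16, 16, 22, 16]
t=20: [51, 51, 48, 49, 51, 49]
t=21: [31, 30, 28, 27, 31, 27]
t=22: [31, 30, 36, 34, 31, 34]
t=23: [25, 23, 20, 18, 25, 18]
t=24: [49, 50, 54, 53, 49, 53]
t=25: [31, 31, 37, 36, 31, 36]
t=26: [22, 22, 15, 15, 22, 15]
t=27: [51, 51, 47, 47, 51, 47]
t=28: [29, 29, 24, 24, 29, 24]
t=29: [37, 37, 43, 43, 37, 43]
t=30: [9, 9, 9, 9, 9, 9]
t=31: [27, 27, 27, 27, 27, 27]
t=32: [39, 39, 39, 39, 39, 39]
t=33: [3, 3, 3, 3, 3, 3]
t=34: [9, 9, 9, 9, 9, 9]

Answer: u_3(3560) = 39
Key observation: The state at step 30, [9, 9, 9, 9, 9, 9], reappears at step 34: the system is in a cycle of period 4 from step 30 on.  Therefore the state at step 3560 equals the state at step 30 + ((3560 - 30) mod 4) = 32, which is [39, 39, 39, 39, 39, 39].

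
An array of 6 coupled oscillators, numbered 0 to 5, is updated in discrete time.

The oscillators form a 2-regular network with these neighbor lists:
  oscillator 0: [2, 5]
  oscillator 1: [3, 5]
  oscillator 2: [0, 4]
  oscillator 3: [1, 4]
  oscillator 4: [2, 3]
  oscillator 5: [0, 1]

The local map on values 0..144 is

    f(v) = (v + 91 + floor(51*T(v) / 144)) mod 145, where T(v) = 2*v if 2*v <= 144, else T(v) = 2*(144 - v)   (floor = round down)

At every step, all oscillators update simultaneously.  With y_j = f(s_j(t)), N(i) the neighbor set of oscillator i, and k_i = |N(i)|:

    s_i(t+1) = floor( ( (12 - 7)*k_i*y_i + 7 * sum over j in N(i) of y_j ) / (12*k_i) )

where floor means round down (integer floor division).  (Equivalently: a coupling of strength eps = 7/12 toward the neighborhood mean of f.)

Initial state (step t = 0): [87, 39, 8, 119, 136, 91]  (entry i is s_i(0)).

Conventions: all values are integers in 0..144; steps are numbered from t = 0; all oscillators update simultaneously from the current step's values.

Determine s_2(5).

Simulating step by step:
t=0: [87, 39, 8, 119, 136, 91]
t=1: [82, 50, 90, 63, 90, 55]
t=2: [62, 39, 73, 52, 67, 46]
t=3: [48, 21, 61, 35, 55, 28]
t=4: [66, 94, 40, 50, 32, 102]
t=5: [50, 62, 22, 34, 13, 70]

Answer: s_2(5) = 22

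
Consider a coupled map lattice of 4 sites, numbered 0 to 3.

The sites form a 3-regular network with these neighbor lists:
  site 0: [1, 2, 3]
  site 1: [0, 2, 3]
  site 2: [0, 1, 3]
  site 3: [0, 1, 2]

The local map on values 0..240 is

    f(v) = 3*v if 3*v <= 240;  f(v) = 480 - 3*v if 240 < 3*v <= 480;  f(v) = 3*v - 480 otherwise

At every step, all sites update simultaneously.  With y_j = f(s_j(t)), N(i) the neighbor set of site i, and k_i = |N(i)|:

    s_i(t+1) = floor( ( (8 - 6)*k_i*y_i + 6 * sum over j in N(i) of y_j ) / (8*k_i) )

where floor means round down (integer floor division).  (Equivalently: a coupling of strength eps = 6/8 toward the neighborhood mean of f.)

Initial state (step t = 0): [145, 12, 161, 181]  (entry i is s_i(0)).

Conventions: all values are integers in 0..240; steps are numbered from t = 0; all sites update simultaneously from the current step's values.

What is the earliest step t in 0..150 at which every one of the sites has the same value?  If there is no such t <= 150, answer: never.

Answer: 1
Key observation: Synchronization is absorbing here: once all sites are equal they stay equal, and step 1 is the first all-equal step.

Derivation:
t=0: [145, 12, 161, 181]  (not all equal)
t=1: [36, 36, 36, 36]  (all equal)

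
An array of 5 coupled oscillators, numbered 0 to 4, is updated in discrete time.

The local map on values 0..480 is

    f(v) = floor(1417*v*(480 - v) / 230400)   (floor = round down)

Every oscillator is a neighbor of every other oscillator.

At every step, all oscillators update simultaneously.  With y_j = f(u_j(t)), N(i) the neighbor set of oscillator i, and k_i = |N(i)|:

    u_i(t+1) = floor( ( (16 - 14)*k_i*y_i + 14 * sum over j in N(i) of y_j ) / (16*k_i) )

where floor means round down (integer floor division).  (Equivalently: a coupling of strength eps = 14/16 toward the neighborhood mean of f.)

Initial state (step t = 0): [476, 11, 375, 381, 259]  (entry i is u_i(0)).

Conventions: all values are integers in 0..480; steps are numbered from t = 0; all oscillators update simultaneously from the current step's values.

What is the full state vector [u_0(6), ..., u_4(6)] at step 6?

Simulating step by step:
t=0: [476, 11, 375, 381, 259]
t=1: [188, 186, 166, 168, 156]
t=2: [323, 323, 325, 325, 326]
t=3: [309, 309, 309, 309, 309]
t=4: [324, 324, 324, 324, 324]
t=5: [310, 310, 310, 310, 310]
t=6: [324, 324, 324, 324, 324]

Answer: [324, 324, 324, 324, 324]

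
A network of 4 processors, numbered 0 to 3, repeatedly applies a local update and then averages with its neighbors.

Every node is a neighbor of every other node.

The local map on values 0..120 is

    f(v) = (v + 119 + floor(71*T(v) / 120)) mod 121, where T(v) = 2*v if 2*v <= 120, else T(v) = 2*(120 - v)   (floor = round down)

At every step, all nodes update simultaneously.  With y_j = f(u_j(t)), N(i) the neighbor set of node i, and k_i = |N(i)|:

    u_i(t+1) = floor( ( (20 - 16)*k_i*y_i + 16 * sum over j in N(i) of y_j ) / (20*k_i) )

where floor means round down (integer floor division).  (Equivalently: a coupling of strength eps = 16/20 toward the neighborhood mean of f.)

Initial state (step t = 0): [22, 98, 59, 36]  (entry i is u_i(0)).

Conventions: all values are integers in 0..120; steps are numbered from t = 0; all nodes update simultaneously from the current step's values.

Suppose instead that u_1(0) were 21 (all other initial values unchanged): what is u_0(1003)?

Simulating step by step:
t=0: [22, 21, 59, 36]
t=1: [42, 42, 45, 40]
t=2: [89, 89, 89, 90]
t=3: [2, 2, 2, 2]
t=4: [2, 2, 2, 2]

Answer: u_0(1003) = 2
Key observation: The state at step 3, [2, 2, 2, 2], reappears at step 4: the system is in a cycle of period 1 from step 3 on.  Therefore the state at step 1003 equals the state at step 3 + ((1003 - 3) mod 1) = 3, which is [2, 2, 2, 2].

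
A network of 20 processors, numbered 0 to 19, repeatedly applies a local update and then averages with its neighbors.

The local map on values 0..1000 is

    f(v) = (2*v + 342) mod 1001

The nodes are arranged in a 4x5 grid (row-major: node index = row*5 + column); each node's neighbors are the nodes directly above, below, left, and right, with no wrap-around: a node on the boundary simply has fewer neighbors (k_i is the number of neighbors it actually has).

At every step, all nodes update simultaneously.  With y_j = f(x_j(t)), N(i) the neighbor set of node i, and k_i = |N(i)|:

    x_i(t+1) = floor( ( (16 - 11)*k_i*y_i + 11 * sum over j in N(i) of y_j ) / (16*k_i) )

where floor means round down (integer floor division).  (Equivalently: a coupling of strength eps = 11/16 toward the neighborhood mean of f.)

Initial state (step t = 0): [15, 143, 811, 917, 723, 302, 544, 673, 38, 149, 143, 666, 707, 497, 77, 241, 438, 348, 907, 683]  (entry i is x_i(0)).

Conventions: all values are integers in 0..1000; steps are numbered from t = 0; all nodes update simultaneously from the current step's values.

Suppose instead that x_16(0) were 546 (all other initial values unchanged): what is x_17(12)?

Answer: x_17(12) = 501
Key observation: This trace re-runs the system from the modified initial state.

Derivation:
t=0: [15, 143, 811, 917, 723, 302, 544, 673, 38, 149, 143, 666, 707, 497, 77, 241, 546, 348, 907, 683]
t=1: [657, 600, 642, 551, 525, 623, 638, 655, 446, 589, 756, 596, 533, 418, 540, 622, 486, 319, 295, 444]
t=2: [592, 603, 570, 424, 452, 670, 590, 526, 380, 401, 657, 542, 529, 397, 343, 583, 578, 684, 608, 536]
t=3: [586, 520, 409, 248, 190, 602, 514, 380, 179, 130, 574, 488, 410, 228, 166, 554, 531, 554, 462, 329]
t=4: [478, 357, 352, 624, 720, 484, 346, 270, 620, 668, 453, 343, 336, 558, 760, 446, 404, 330, 597, 635]
t=5: [217, 103, 363, 506, 679, 228, 229, 391, 629, 721, 207, 84, 239, 484, 668, 208, 106, 160, 412, 670]
t=6: [705, 547, 255, 423, 608, 783, 590, 431, 456, 697, 709, 662, 531, 485, 617, 687, 615, 559, 430, 502]
t=7: [696, 622, 455, 439, 491, 748, 542, 412, 325, 547, 761, 595, 407, 343, 498, 680, 599, 412, 318, 374]
t=8: [717, 505, 300, 427, 325, 724, 496, 364, 455, 514, 743, 506, 201, 431, 231, 701, 488, 434, 370, 479]
t=9: [634, 579, 435, 561, 503, 690, 372, 411, 222, 584, 690, 492, 375, 386, 450, 625, 398, 327, 188, 397]
t=10: [609, 363, 323, 452, 442, 549, 320, 252, 460, 473, 600, 279, 302, 350, 248, 479, 480, 528, 509, 371]
t=11: [348, 600, 574, 414, 253, 614, 693, 810, 325, 393, 544, 757, 671, 426, 356, 382, 459, 492, 231, 437]
t=12: [393, 456, 535, 586, 366, 451, 730, 797, 559, 473, 484, 627, 614, 495, 139, 269, 375, 501, 419, 361]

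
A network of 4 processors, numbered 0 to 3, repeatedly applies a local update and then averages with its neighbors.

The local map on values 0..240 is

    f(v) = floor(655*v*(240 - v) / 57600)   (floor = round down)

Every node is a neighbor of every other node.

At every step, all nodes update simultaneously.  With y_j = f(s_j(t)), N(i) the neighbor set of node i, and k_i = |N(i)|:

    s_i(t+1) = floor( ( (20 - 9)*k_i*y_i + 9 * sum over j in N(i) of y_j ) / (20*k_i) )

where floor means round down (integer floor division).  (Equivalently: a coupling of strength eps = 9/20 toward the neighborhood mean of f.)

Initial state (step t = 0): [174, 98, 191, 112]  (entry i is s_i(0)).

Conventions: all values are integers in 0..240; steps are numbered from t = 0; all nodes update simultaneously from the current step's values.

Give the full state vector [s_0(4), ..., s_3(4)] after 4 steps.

Simulating step by step:
t=0: [174, 98, 191, 112]
t=1: [135, 146, 125, 148]
t=2: [159, 157, 160, 156]
t=3: [146, 147, 146, 147]
t=4: [155, 155, 155, 155]

Answer: [155, 155, 155, 155]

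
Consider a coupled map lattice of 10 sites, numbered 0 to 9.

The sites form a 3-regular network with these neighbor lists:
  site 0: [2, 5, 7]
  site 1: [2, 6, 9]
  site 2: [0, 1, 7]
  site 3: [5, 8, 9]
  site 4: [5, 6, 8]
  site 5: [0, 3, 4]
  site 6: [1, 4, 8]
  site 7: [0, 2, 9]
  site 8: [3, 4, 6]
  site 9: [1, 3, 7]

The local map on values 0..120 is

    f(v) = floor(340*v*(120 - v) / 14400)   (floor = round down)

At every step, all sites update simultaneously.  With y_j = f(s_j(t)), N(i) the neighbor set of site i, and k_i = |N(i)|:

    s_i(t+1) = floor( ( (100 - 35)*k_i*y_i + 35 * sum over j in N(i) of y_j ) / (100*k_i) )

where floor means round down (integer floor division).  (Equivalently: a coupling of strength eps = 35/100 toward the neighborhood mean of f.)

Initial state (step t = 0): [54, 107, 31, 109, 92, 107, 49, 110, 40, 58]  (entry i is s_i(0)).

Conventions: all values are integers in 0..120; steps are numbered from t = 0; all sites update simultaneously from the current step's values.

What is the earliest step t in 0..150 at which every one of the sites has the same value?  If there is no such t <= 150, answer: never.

Simulating step by step:
t=0: [54, 107, 31, 109, 92, 107, 49, 110, 40, 58]  (not all equal)
t=1: [68, 47, 58, 40, 61, 40, 72, 43, 68, 64]  (not all equal)
t=2: [81, 81, 82, 76, 82, 76, 81, 79, 81, 81]  (not all equal)
t=3: [74, 73, 73, 77, 73, 76, 73, 75, 74, 74]  (not all equal)
t=4: [79, 80, 80, 78, 80, 78, 80, 79, 80, 79]  (not all equal)
t=5: [76, 75, 75, 76, 75, 76, 75, 75, 75, 76]  (not all equal)
t=6: [78, 78, 78, 78, 78, 78, 79, 78, 78, 78]  (not all equal)
t=7: [77, 76, 77, 77, 76, 77, 76, 77, 76, 77]  (not all equal)
t=8: [78, 78, 78, 78, 78, 78, 78, 78, 78, 78]  (all equal)

Answer: 8
Key observation: Synchronization is absorbing here: once all sites are equal they stay equal, and step 8 is the first all-equal step.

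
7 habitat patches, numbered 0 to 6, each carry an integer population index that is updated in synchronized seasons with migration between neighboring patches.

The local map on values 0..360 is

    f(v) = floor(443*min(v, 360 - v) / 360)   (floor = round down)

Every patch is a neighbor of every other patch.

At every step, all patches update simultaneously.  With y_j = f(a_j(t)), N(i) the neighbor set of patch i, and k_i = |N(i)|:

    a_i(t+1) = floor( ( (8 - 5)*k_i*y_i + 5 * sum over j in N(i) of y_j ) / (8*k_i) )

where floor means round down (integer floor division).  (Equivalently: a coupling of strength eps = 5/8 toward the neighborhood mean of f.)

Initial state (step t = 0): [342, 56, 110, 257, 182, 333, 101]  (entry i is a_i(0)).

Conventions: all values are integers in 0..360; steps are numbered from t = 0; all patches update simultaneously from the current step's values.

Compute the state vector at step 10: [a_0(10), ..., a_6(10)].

Answer: [175, 175, 175, 175, 175, 175, 175]

Derivation:
t=0: [342, 56, 110, 257, 182, 333, 101]
t=1: [81, 94, 112, 109, 135, 84, 109]
t=2: [119, 123, 129, 128, 137, 120, 128]
t=3: [152, 153, 155, 155, 158, 152, 155]
t=4: [188, 189, 189, 189, 190, 188, 189]
t=5: [210, 210, 210, 210, 209, 210, 210]
t=6: [184, 184, 184, 184, 184, 184, 184]
t=7: [216, 216, 216, 216, 216, 216, 216]
t=8: [177, 177, 177, 177, 177, 177, 177]
t=9: [217, 217, 217, 217, 217, 217, 217]
t=10: [175, 175, 175, 175, 175, 175, 175]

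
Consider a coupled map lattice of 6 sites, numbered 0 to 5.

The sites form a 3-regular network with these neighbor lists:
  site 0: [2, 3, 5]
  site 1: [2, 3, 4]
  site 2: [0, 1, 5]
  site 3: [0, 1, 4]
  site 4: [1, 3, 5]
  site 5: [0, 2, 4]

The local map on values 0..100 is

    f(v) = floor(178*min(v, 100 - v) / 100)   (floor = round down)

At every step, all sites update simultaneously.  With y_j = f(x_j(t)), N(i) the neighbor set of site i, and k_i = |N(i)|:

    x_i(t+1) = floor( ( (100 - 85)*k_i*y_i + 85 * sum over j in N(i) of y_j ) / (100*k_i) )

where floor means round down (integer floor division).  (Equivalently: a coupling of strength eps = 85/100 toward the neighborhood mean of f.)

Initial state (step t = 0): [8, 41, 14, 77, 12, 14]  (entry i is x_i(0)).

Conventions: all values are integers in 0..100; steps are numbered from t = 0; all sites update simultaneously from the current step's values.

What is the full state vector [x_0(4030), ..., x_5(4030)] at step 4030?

Answer: [33, 33, 33, 33, 33, 33]
Key observation: The state at step 26, [58, 58, 58, 58, 58, 58], reappears at step 31: the system is in a cycle of period 5 from step 26 on.  Therefore the state at step 4030 equals the state at step 26 + ((4030 - 26) mod 5) = 30, which is [33, 33, 33, 33, 33, 33].

Derivation:
t=0: [8, 41, 14, 77, 12, 14]
t=1: [27, 34, 34, 36, 41, 20]
t=2: [52, 64, 49, 60, 55, 56]
t=3: [79, 77, 77, 75, 72, 83]
t=4: [37, 43, 36, 42, 39, 40]
t=5: [68, 70, 69, 70, 72, 66]
t=6: [56, 52, 56, 52, 54, 54]
t=7: [80, 81, 80, 81, 83, 79]
t=8: [35, 32, 35, 32, 33, 33]
t=9: [59, 58, 59, 58, 56, 60]
t=10: [72, 74, 72, 74, 73, 73]
t=11: [47, 47, 47, 47, 46, 48]
t=12: [83, 82, 83, 82, 83, 82]
t=13: [31, 30, 31, 30, 31, 30]
t=14: [53, 54, 53, 54, 53, 54]
t=15: [81, 82, 81, 82, 81, 82]
t=16: [32, 32, 32, 32, 32, 32]
t=17: [56, 56, 56, 56, 56, 56]
t=18: [78, 78, 78, 78, 78, 78]
t=19: [39, 39, 39, 39, 39, 39]
t=20: [69, 69, 69, 69, 69, 69]
t=21: [55, 55, 55, 55, 55, 55]
t=22: [80, 80, 80, 80, 80, 80]
t=23: [35, 35, 35, 35, 35, 35]
t=24: [62, 62, 62, 62, 62, 62]
t=25: [67, 67, 67, 67, 67, 67]
t=26: [58, 58, 58, 58, 58, 58]
t=27: [74, 74, 74, 74, 74, 74]
t=28: [46, 46, 46, 46, 46, 46]
t=29: [81, 81, 81, 81, 81, 81]
t=30: [33, 33, 33, 33, 33, 33]
t=31: [58, 58, 58, 58, 58, 58]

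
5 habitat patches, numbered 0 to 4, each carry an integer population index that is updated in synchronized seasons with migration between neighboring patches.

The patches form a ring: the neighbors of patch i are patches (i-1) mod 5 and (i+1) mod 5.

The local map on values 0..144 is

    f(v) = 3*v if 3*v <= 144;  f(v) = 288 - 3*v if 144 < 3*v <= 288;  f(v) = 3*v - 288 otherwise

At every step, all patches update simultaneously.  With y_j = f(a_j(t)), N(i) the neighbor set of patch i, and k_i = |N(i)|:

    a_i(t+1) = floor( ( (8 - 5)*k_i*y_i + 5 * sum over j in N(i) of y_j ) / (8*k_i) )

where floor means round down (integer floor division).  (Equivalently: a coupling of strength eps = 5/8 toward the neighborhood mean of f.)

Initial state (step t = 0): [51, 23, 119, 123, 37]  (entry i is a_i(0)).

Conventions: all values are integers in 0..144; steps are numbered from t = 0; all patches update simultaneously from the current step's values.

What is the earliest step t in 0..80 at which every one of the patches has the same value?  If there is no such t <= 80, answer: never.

Simulating step by step:
t=0: [51, 23, 119, 123, 37]  (not all equal)
t=1: [106, 89, 72, 86, 109]  (not all equal)
t=2: [30, 39, 42, 45, 33]  (not all equal)
t=3: [101, 111, 126, 120, 107]  (not all equal)
t=4: [30, 49, 70, 65, 39]  (not all equal)
t=5: [114, 105, 102, 95, 101]  (not all equal)
t=6: [33, 32, 16, 11, 23]  (not all equal)
t=7: [88, 81, 58, 48, 67]  (not all equal)
t=8: [50, 60, 101, 116, 85]  (not all equal)
t=9: [95, 88, 58, 37, 74]  (not all equal)
t=10: [29, 45, 84, 97, 60]  (not all equal)
t=11: [108, 89, 56, 46, 68]  (not all equal)
t=12: [46, 56, 94, 115, 85]  (not all equal)
t=13: [99, 90, 57, 33, 73]  (not all equal)
t=14: [30, 46, 80, 95, 59]  (not all equal)
t=15: [111, 94, 62, 50, 70]  (not all equal)
t=16: [43, 48, 83, 108, 86]  (not all equal)
t=17: [102, 106, 70, 35, 62]  (not all equal)
t=18: [48, 41, 71, 95, 76]  (not all equal)
t=19: [111, 114, 67, 43, 68]  (not all equal)
t=20: [60, 61, 89, 101, 85]  (not all equal)
t=21: [83, 79, 45, 22, 50]  (not all equal)
t=22: [73, 73, 87, 110, 84]  (not all equal)
t=23: [58, 55, 44, 35, 48]  (not all equal)
t=24: [126, 123, 120, 125, 122]  (not all equal)
t=25: [83, 81, 79, 79, 84]  (not all equal)
t=26: [39, 45, 49, 46, 41]  (not all equal)
t=27: [124, 131, 138, 134, 125]  (not all equal)
t=28: [91, 105, 115, 109, 94]  (not all equal)
t=29: [15, 32, 42, 34, 19]  (not all equal)
t=30: [64, 89, 109, 95, 67]  (not all equal)
t=31: [69, 50, 22, 40, 63]  (not all equal)
t=32: [104, 97, 105, 96, 99]  (not all equal)
t=33: [12, 17, 11, 11, 10]  (not all equal)
t=34: [38, 40, 38, 32, 32]  (not all equal)
t=35: [110, 116, 110, 101, 101]  (not all equal)
t=36: [39, 48, 39, 23, 23]  (not all equal)
t=37: [110, 127, 110, 84, 84]  (not all equal)
t=38: [56, 61, 56, 37, 37]  (not all equal)
t=39: [112, 114, 112, 113, 113]  (not all equal)
t=40: [50, 50, 50, 50, 50]  (all equal)

Answer: 40
Key observation: Synchronization is absorbing here: once all patches are equal they stay equal, and step 40 is the first all-equal step.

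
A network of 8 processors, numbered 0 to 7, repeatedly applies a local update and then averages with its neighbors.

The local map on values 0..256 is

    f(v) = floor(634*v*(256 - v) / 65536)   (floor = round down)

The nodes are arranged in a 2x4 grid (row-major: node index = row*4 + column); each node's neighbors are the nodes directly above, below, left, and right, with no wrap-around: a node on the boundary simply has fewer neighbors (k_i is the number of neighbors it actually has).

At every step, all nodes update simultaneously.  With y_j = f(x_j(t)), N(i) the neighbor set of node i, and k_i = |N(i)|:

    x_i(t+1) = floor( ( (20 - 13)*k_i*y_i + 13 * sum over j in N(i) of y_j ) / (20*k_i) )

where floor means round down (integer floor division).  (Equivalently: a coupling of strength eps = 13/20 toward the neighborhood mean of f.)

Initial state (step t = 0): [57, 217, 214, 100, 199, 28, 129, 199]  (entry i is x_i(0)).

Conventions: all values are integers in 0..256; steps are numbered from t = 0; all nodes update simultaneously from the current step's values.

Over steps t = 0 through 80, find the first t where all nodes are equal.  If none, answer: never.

Answer: 6
Key observation: Synchronization is absorbing here: once all nodes are equal they stay equal, and step 6 is the first all-equal step.

Derivation:
t=0: [57, 217, 214, 100, 199, 28, 129, 199]  (not all equal)
t=1: [99, 83, 114, 115, 93, 96, 110, 138]  (not all equal)
t=2: [144, 146, 151, 156, 147, 146, 154, 156]  (not all equal)
t=3: [155, 154, 152, 150, 155, 154, 152, 150]  (not all equal)
t=4: [151, 151, 152, 152, 151, 151, 152, 152]  (not all equal)
t=5: [153, 152, 152, 152, 153, 152, 152, 152]  (not all equal)
t=6: [152, 152, 152, 152, 152, 152, 152, 152]  (all equal)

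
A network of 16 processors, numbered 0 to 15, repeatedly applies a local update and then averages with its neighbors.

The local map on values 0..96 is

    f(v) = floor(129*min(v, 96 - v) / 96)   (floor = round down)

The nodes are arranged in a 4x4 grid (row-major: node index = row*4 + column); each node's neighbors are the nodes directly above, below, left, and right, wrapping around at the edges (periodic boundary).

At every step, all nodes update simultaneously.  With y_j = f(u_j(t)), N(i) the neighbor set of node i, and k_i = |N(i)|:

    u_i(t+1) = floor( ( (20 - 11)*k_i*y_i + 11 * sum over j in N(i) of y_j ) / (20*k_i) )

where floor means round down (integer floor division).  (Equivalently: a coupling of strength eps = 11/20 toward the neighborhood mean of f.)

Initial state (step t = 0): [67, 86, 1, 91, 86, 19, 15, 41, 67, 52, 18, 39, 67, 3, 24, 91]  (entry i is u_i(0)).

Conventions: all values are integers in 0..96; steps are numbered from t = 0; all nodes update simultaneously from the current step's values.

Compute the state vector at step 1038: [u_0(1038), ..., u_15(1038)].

Simulating step by step:
t=0: [67, 86, 1, 91, 86, 19, 15, 41, 67, 52, 18, 39, 67, 3, 24, 91]
t=1: [26, 15, 10, 16, 27, 25, 23, 37, 39, 39, 33, 40, 28, 21, 19, 20]
t=2: [30, 23, 19, 26, 39, 33, 32, 41, 47, 44, 41, 47, 35, 31, 26, 30]
t=3: [40, 34, 30, 37, 51, 45, 43, 51, 58, 54, 52, 57, 46, 41, 37, 42]
t=4: [53, 48, 45, 50, 57, 56, 55, 56, 54, 56, 55, 54, 57, 53, 50, 54]
t=5: [57, 60, 60, 58, 53, 54, 55, 54, 54, 54, 55, 55, 54, 57, 58, 56]
t=6: [52, 50, 49, 51, 55, 54, 54, 55, 56, 55, 54, 55, 54, 52, 51, 53]
t=7: [58, 60, 60, 59, 55, 56, 56, 55, 54, 55, 56, 55, 56, 58, 59, 57]
t=8: [51, 49, 48, 50, 54, 52, 52, 53, 55, 54, 53, 54, 52, 51, 50, 51]
t=9: [59, 61, 62, 60, 56, 58, 59, 57, 55, 56, 57, 56, 58, 59, 60, 59]
t=10: [49, 47, 46, 48, 52, 50, 49, 51, 53, 52, 51, 52, 50, 49, 48, 49]
t=11: [62, 62, 62, 62, 59, 61, 61, 60, 58, 59, 60, 59, 61, 62, 62, 62]
t=12: [45, 45, 45, 45, 48, 47, 47, 47, 49, 48, 47, 48, 46, 45, 45, 45]
t=13: [60, 60, 60, 60, 63, 62, 62, 62, 63, 63, 62, 63, 60, 60, 60, 60]
t=14: [47, 47, 47, 47, 44, 45, 45, 45, 44, 44, 45, 44, 47, 47, 47, 47]
t=15: [62, 62, 62, 62, 59, 60, 60, 60, 59, 59, 60, 59, 62, 62, 62, 62]
t=16: [45, 45, 45, 45, 48, 47, 47, 47, 48, 48, 47, 48, 45, 45, 45, 45]
t=17: [60, 60, 60, 60, 63, 62, 62, 62, 63, 63, 62, 63, 60, 60, 60, 60]

Answer: [47, 47, 47, 47, 44, 45, 45, 45, 44, 44, 45, 44, 47, 47, 47, 47]
Key observation: The state at step 13, [60, 60, 60, 60, 63, 62, 62, 62, 63, 63, 62, 63, 60, 60, 60, 60], reappears at step 17: the system is in a cycle of period 4 from step 13 on.  Therefore the state at step 1038 equals the state at step 13 + ((1038 - 13) mod 4) = 14, which is [47, 47, 47, 47, 44, 45, 45, 45, 44, 44, 45, 44, 47, 47, 47, 47].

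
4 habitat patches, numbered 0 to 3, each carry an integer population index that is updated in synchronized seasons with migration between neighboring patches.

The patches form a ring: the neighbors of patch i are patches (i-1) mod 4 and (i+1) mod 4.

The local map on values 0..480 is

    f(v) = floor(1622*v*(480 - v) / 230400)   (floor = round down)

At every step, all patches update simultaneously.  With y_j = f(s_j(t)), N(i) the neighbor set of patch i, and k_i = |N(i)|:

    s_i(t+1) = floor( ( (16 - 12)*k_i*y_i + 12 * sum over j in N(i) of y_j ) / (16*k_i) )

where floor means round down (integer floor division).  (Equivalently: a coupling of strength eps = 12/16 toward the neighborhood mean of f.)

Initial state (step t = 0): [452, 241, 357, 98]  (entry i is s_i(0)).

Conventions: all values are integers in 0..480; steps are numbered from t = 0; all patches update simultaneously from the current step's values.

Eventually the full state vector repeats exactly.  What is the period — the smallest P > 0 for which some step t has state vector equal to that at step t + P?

Simulating step by step:
t=0: [452, 241, 357, 98]
t=1: [272, 250, 327, 215]
t=2: [401, 382, 389, 381]
t=3: [253, 242, 260, 243]
t=4: [404, 403, 404, 403]
t=5: [217, 216, 217, 216]
t=6: [401, 401, 401, 401]
t=7: [223, 223, 223, 223]
t=8: [403, 403, 403, 403]
t=9: [218, 218, 218, 218]
t=10: [402, 402, 402, 402]
t=11: [220, 220, 220, 220]
t=12: [402, 402, 402, 402]

Answer: 2
Key observation: The state at step 10, [402, 402, 402, 402], reappears at step 12 — and no state repeats earlier — so the cycle the system enters has period 2.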